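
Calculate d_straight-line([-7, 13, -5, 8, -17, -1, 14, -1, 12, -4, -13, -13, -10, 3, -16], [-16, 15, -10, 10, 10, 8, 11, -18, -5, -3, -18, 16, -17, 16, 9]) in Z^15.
56.7539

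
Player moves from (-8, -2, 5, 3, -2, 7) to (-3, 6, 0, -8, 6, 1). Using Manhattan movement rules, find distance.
43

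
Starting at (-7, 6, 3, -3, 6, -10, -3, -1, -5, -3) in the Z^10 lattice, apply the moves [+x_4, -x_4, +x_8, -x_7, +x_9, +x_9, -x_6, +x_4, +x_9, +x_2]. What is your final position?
(-7, 7, 3, -2, 6, -11, -4, 0, -2, -3)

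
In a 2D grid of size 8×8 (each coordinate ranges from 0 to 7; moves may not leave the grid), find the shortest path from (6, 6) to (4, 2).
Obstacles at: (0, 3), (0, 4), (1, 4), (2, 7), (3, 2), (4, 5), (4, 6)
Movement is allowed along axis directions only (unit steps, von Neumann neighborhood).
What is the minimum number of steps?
6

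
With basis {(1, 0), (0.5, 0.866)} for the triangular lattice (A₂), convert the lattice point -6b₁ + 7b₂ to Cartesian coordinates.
(-2.5, 6.062)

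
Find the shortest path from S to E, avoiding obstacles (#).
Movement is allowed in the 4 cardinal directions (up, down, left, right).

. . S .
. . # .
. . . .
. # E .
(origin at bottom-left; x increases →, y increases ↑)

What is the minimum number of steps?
5
(one shortest path: (2, 3) → (1, 3) → (1, 2) → (1, 1) → (2, 1) → (2, 0))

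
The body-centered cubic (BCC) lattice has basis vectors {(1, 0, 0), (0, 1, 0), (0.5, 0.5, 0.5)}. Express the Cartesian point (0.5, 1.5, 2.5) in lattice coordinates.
-2b₁ - b₂ + 5b₃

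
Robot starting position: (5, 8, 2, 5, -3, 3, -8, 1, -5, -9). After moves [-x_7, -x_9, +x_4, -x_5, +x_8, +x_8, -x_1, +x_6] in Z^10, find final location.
(4, 8, 2, 6, -4, 4, -9, 3, -6, -9)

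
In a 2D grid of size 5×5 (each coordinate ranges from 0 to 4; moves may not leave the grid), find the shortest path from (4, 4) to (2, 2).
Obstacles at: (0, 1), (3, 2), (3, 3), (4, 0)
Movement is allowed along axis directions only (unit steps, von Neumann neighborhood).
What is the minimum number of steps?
4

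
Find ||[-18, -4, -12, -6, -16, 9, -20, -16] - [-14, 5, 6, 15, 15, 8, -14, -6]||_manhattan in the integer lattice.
100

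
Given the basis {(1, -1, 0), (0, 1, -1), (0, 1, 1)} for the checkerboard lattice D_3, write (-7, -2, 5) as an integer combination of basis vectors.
-7b₁ - 7b₂ - 2b₃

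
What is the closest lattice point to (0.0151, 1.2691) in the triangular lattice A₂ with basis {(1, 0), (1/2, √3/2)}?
(0, 1.732)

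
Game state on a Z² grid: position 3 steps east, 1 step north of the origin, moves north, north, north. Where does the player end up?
(3, 4)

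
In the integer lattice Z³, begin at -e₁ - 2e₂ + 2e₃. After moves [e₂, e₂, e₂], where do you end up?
(-1, 1, 2)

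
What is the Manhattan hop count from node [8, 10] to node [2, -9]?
25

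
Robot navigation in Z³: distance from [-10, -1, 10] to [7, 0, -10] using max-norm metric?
20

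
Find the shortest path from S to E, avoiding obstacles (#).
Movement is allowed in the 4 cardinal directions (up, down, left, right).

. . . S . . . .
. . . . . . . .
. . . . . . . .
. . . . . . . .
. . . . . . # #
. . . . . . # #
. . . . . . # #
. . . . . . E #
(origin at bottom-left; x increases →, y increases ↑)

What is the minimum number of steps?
10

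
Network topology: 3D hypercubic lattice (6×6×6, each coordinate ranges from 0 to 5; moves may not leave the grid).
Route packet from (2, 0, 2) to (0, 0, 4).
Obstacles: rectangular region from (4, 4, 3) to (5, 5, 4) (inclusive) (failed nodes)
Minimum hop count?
4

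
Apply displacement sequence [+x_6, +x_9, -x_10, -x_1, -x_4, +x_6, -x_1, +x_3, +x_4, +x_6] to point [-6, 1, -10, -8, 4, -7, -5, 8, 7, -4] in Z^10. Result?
(-8, 1, -9, -8, 4, -4, -5, 8, 8, -5)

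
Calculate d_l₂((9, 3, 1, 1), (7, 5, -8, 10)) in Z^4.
13.0384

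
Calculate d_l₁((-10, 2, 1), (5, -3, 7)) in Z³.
26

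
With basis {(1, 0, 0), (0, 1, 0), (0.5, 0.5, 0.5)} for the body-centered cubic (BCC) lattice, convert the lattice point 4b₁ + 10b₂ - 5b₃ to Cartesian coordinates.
(1.5, 7.5, -2.5)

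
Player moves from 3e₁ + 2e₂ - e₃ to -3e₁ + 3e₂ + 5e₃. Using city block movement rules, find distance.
13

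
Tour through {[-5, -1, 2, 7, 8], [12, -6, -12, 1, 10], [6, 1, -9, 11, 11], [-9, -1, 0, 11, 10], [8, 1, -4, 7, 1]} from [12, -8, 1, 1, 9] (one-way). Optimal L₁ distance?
104
(one optimal route: (12, -8, 1, 1, 9) → (12, -6, -12, 1, 10) → (6, 1, -9, 11, 11) → (8, 1, -4, 7, 1) → (-5, -1, 2, 7, 8) → (-9, -1, 0, 11, 10))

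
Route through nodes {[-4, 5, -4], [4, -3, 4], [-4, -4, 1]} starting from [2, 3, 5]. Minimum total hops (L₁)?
35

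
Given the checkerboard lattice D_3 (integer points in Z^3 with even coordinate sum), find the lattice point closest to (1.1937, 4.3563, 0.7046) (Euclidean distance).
(1, 4, 1)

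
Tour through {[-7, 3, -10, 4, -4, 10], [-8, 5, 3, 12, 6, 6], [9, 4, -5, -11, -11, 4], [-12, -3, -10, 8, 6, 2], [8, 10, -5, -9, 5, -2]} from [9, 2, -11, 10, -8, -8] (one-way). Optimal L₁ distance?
200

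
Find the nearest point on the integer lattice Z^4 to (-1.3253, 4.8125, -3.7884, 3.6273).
(-1, 5, -4, 4)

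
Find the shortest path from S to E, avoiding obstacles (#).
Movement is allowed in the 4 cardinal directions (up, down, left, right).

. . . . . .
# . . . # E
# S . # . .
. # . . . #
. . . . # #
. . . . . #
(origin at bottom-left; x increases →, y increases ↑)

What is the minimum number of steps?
7
(one shortest path: (1, 3) → (2, 3) → (2, 2) → (3, 2) → (4, 2) → (4, 3) → (5, 3) → (5, 4))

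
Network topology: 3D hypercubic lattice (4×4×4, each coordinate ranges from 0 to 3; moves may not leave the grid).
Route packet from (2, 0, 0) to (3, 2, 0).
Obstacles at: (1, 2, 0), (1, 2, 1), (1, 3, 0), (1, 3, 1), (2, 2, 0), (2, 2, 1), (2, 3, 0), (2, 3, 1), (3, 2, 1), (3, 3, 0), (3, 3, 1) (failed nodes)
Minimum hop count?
3
(one shortest path: (2, 0, 0) → (3, 0, 0) → (3, 1, 0) → (3, 2, 0))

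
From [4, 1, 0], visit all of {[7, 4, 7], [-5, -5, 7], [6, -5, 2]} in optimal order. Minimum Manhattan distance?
44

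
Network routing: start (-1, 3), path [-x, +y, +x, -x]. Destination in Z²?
(-2, 4)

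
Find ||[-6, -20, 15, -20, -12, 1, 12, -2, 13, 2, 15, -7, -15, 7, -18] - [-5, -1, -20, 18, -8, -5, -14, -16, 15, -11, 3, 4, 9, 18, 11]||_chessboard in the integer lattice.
38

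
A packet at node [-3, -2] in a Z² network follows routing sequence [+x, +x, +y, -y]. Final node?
(-1, -2)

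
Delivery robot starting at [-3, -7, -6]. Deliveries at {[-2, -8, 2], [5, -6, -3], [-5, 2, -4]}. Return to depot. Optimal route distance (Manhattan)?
56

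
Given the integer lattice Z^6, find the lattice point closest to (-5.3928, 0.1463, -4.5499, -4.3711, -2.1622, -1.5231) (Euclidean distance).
(-5, 0, -5, -4, -2, -2)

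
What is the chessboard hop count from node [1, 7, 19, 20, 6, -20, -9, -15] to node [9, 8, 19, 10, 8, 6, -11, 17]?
32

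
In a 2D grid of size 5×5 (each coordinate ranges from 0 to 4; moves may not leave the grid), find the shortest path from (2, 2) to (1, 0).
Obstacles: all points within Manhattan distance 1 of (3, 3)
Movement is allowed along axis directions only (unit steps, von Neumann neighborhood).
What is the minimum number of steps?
3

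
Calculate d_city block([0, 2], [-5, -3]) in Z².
10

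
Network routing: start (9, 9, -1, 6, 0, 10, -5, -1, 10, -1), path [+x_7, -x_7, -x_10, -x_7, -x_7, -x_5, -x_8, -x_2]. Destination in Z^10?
(9, 8, -1, 6, -1, 10, -7, -2, 10, -2)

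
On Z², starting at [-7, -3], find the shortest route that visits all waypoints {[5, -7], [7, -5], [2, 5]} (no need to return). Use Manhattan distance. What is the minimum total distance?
35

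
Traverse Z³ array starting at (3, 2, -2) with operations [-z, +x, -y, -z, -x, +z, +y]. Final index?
(3, 2, -3)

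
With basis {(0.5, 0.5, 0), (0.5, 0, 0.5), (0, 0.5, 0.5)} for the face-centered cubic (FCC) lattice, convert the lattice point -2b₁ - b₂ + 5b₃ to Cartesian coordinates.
(-1.5, 1.5, 2)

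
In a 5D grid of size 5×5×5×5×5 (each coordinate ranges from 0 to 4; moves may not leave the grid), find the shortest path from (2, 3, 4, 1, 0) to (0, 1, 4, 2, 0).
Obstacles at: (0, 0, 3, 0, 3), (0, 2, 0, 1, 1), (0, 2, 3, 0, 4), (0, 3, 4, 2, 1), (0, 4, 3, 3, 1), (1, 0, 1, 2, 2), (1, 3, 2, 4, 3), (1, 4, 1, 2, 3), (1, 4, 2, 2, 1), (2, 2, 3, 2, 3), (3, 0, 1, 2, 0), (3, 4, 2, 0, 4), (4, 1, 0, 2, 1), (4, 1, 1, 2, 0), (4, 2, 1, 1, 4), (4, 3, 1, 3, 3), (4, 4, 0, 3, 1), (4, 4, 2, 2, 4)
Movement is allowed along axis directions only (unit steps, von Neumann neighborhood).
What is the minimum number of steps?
5
(one shortest path: (2, 3, 4, 1, 0) → (1, 3, 4, 1, 0) → (0, 3, 4, 1, 0) → (0, 2, 4, 1, 0) → (0, 1, 4, 1, 0) → (0, 1, 4, 2, 0))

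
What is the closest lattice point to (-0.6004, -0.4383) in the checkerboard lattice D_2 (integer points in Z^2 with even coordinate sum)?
(-1, -1)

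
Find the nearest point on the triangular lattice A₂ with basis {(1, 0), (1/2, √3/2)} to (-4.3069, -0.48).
(-4.5, -0.866)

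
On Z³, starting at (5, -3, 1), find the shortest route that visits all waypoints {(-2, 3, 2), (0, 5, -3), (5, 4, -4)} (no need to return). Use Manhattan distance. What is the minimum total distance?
28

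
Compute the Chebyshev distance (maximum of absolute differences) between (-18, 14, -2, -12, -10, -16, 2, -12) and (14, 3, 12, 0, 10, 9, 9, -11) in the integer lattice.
32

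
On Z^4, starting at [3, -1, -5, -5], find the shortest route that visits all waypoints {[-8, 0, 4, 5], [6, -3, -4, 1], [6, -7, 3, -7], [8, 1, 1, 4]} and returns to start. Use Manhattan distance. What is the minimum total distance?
100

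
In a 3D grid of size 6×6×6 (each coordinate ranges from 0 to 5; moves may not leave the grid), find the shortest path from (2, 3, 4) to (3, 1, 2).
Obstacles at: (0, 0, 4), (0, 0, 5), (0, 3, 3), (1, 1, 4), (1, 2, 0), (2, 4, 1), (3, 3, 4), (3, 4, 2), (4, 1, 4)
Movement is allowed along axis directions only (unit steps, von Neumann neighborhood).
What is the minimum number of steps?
5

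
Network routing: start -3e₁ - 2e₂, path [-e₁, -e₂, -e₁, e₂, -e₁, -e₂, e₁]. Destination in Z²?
(-5, -3)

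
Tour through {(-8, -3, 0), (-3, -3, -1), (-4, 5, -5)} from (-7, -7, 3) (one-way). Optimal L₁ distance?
27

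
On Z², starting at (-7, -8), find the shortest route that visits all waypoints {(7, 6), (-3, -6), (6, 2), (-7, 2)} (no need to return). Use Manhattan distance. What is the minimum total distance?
36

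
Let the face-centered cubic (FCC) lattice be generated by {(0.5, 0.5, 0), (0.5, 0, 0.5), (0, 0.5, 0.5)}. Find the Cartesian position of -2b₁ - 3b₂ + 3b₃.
(-2.5, 0.5, 0)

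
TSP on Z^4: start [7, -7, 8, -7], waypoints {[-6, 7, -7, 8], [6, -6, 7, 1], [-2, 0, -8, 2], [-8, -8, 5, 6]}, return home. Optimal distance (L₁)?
122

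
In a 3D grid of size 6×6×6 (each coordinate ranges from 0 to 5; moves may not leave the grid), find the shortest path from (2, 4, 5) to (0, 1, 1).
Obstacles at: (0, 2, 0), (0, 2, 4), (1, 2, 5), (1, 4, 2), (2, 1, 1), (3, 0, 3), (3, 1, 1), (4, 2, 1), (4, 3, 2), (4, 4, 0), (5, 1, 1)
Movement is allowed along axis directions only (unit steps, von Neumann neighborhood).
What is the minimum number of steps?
9
(one shortest path: (2, 4, 5) → (1, 4, 5) → (0, 4, 5) → (0, 3, 5) → (0, 2, 5) → (0, 1, 5) → (0, 1, 4) → (0, 1, 3) → (0, 1, 2) → (0, 1, 1))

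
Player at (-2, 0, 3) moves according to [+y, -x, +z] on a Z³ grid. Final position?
(-3, 1, 4)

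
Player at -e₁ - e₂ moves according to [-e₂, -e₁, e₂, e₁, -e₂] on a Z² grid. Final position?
(-1, -2)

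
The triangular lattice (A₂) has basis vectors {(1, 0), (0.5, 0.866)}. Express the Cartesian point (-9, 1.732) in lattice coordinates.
-10b₁ + 2b₂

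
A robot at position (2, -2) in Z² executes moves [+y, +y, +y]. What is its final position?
(2, 1)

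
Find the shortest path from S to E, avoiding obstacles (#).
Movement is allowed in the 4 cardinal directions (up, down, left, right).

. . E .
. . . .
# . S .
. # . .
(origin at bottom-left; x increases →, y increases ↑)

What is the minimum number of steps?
2
(one shortest path: (2, 1) → (2, 2) → (2, 3))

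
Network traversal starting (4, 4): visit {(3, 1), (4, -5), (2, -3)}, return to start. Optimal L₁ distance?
22
(one optimal route: (4, 4) → (3, 1) → (2, -3) → (4, -5) → (4, 4))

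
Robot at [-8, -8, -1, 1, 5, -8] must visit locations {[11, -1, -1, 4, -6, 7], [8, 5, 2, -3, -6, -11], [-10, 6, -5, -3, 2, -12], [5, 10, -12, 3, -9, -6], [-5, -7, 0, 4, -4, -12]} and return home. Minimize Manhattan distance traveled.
212
(one optimal route: (-8, -8, -1, 1, 5, -8) → (-10, 6, -5, -3, 2, -12) → (8, 5, 2, -3, -6, -11) → (5, 10, -12, 3, -9, -6) → (11, -1, -1, 4, -6, 7) → (-5, -7, 0, 4, -4, -12) → (-8, -8, -1, 1, 5, -8))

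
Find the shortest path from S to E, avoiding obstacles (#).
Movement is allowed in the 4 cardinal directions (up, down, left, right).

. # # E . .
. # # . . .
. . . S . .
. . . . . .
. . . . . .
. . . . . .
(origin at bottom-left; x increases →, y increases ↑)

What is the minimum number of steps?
2
(one shortest path: (3, 3) → (3, 4) → (3, 5))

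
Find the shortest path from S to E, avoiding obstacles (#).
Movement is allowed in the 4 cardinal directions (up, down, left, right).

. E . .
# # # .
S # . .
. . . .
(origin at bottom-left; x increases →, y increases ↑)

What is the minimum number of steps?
9
(one shortest path: (0, 1) → (0, 0) → (1, 0) → (2, 0) → (3, 0) → (3, 1) → (3, 2) → (3, 3) → (2, 3) → (1, 3))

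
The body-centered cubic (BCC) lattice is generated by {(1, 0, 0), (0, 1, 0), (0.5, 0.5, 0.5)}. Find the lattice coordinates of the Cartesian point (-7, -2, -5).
-2b₁ + 3b₂ - 10b₃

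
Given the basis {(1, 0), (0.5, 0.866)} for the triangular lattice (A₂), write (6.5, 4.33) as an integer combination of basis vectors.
4b₁ + 5b₂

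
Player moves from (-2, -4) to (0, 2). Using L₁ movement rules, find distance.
8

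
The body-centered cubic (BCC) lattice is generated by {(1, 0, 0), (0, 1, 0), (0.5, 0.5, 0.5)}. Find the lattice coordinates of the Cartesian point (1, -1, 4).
-3b₁ - 5b₂ + 8b₃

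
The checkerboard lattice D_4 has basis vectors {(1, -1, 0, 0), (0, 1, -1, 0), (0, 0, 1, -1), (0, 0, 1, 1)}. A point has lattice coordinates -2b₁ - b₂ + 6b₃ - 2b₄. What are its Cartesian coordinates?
(-2, 1, 5, -8)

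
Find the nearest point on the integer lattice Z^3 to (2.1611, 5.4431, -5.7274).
(2, 5, -6)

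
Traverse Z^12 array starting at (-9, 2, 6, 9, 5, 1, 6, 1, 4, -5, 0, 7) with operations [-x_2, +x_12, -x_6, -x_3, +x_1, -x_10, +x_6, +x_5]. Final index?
(-8, 1, 5, 9, 6, 1, 6, 1, 4, -6, 0, 8)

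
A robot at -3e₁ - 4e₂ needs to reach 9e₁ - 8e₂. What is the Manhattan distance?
16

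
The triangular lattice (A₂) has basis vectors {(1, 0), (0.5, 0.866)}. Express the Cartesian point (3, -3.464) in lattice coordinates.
5b₁ - 4b₂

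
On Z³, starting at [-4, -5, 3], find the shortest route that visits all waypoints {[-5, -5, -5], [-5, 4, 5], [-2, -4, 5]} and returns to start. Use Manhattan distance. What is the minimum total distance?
44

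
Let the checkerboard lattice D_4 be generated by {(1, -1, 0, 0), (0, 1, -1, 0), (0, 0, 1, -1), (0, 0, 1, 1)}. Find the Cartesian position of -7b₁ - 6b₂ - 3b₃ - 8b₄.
(-7, 1, -5, -5)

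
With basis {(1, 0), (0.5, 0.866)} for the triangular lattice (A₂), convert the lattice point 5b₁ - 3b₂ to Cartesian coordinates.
(3.5, -2.598)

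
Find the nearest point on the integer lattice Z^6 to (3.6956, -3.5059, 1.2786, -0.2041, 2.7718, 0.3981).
(4, -4, 1, 0, 3, 0)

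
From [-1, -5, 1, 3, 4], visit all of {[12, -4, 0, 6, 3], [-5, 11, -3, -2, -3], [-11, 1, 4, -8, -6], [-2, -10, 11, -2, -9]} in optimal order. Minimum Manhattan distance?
136
(one optimal route: (-1, -5, 1, 3, 4) → (12, -4, 0, 6, 3) → (-5, 11, -3, -2, -3) → (-11, 1, 4, -8, -6) → (-2, -10, 11, -2, -9))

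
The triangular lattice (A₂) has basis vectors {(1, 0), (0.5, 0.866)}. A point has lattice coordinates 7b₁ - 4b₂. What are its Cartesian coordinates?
(5, -3.464)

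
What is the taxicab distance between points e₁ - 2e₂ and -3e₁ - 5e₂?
7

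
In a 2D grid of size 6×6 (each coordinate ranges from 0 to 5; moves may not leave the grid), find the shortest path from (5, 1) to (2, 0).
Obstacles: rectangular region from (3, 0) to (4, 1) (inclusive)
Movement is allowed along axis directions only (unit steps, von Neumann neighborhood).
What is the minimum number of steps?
6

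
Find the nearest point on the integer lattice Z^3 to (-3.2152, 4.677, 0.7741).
(-3, 5, 1)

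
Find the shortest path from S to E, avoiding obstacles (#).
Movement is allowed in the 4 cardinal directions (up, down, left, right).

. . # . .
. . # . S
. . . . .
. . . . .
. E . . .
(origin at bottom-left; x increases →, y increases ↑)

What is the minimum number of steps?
6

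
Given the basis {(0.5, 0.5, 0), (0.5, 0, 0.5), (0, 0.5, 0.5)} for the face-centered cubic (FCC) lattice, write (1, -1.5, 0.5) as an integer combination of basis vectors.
-b₁ + 3b₂ - 2b₃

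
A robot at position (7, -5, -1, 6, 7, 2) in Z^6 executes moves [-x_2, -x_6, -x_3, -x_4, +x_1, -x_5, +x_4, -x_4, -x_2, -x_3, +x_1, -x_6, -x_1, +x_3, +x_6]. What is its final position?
(8, -7, -2, 5, 6, 1)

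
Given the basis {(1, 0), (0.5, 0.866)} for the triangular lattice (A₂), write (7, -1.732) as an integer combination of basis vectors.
8b₁ - 2b₂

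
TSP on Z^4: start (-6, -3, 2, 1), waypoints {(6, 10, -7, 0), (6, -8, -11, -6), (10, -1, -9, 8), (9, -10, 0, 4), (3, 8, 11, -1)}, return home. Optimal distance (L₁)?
160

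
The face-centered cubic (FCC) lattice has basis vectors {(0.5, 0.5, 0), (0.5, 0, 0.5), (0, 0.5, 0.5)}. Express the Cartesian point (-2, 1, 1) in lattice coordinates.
-2b₁ - 2b₂ + 4b₃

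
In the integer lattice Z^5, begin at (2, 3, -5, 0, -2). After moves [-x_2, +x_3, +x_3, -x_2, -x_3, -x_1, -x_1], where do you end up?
(0, 1, -4, 0, -2)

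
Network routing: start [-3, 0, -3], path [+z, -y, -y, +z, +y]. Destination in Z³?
(-3, -1, -1)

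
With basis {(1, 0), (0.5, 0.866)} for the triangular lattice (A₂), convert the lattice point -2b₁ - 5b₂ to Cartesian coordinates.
(-4.5, -4.33)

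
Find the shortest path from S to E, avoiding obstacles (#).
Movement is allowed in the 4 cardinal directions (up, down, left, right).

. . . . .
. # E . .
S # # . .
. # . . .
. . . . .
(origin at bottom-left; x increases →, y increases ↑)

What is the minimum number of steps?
5
(one shortest path: (0, 2) → (0, 3) → (0, 4) → (1, 4) → (2, 4) → (2, 3))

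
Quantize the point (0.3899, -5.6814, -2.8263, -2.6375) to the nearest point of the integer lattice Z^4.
(0, -6, -3, -3)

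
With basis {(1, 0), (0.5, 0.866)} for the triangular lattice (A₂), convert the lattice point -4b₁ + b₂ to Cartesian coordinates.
(-3.5, 0.866)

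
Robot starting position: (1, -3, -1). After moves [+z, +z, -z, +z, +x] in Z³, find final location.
(2, -3, 1)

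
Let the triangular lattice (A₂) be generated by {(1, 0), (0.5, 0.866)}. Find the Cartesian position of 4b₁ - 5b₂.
(1.5, -4.33)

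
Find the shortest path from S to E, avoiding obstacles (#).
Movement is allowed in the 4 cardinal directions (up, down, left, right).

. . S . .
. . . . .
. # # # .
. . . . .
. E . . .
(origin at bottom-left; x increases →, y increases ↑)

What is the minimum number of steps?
7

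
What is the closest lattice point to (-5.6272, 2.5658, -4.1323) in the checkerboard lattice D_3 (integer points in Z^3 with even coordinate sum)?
(-6, 2, -4)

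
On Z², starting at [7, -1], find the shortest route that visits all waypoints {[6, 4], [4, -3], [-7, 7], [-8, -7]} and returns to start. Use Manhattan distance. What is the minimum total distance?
58
(one optimal route: (7, -1) → (6, 4) → (-7, 7) → (-8, -7) → (4, -3) → (7, -1))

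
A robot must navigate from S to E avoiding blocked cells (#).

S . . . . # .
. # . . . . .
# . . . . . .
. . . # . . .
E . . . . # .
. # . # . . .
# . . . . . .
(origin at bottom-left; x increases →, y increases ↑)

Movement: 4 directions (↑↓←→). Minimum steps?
8
(one shortest path: (0, 6) → (1, 6) → (2, 6) → (2, 5) → (2, 4) → (1, 4) → (1, 3) → (0, 3) → (0, 2))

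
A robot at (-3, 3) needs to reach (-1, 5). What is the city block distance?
4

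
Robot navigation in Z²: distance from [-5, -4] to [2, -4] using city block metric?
7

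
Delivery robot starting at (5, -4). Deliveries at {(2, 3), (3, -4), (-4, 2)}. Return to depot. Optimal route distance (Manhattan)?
32
(one optimal route: (5, -4) → (2, 3) → (-4, 2) → (3, -4) → (5, -4))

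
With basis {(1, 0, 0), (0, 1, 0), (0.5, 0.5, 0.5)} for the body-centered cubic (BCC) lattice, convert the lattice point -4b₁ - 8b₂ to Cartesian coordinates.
(-4, -8, 0)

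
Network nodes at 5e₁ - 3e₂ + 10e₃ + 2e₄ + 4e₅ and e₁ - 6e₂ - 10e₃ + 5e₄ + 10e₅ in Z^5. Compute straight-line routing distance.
21.6795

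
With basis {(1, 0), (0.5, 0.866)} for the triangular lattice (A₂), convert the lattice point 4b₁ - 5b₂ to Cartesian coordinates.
(1.5, -4.33)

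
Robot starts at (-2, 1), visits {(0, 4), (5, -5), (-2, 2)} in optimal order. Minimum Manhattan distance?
19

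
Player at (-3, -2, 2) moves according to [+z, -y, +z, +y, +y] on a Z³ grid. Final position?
(-3, -1, 4)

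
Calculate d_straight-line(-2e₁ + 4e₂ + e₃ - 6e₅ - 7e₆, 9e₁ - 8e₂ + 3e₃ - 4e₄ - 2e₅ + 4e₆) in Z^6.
20.5426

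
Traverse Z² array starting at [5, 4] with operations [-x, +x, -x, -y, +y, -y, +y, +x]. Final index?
(5, 4)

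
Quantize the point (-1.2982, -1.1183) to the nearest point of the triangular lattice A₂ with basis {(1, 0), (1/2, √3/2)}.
(-1.5, -0.866)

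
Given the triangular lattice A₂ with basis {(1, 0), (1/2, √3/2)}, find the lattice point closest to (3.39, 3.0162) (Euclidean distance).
(3.5, 2.598)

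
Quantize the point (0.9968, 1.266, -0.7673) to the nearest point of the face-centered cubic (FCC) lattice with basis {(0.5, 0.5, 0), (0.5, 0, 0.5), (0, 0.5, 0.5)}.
(1, 1, -1)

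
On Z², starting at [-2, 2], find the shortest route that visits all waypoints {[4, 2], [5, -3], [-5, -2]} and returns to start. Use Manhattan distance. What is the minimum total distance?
30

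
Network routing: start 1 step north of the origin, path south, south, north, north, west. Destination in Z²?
(-1, 1)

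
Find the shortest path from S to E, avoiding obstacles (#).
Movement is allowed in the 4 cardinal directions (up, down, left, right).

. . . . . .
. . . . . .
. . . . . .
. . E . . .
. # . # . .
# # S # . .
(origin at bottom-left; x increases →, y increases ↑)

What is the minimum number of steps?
2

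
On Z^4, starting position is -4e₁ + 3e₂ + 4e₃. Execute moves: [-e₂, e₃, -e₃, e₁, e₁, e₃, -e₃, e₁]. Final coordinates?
(-1, 2, 4, 0)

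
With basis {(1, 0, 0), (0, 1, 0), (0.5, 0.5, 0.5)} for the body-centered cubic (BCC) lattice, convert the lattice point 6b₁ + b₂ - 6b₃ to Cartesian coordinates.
(3, -2, -3)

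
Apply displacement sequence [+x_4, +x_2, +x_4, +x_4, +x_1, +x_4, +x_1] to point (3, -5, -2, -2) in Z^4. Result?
(5, -4, -2, 2)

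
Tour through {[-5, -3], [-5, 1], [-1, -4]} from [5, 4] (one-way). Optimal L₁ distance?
22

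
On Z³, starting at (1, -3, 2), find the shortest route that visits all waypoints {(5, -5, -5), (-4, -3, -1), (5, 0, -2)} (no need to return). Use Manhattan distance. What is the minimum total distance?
29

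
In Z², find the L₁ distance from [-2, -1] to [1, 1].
5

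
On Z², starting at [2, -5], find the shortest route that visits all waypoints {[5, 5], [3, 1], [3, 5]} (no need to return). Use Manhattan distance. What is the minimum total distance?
13
(one optimal route: (2, -5) → (3, 1) → (3, 5) → (5, 5))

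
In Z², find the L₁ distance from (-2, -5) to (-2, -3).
2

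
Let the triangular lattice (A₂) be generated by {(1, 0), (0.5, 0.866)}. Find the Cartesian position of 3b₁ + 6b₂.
(6, 5.196)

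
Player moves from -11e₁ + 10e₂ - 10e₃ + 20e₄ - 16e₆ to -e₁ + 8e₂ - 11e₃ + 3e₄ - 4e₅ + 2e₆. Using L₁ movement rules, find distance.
52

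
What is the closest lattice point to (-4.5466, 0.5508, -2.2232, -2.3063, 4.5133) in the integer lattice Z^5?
(-5, 1, -2, -2, 5)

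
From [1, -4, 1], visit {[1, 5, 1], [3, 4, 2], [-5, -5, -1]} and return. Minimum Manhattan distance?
42
(one optimal route: (1, -4, 1) → (1, 5, 1) → (3, 4, 2) → (-5, -5, -1) → (1, -4, 1))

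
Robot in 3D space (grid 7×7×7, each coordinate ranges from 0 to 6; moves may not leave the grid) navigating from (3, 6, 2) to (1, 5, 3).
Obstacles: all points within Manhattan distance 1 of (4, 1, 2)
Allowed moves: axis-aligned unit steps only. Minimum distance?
4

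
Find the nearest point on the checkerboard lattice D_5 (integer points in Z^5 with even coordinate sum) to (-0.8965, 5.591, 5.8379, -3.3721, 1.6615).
(-1, 6, 6, -3, 2)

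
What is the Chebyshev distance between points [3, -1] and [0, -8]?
7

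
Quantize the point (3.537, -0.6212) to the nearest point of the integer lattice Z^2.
(4, -1)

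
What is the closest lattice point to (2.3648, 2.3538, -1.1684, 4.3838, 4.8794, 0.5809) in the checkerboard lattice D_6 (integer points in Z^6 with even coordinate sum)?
(2, 2, -1, 4, 5, 0)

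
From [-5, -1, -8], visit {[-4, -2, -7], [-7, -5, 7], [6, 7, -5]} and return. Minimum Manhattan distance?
82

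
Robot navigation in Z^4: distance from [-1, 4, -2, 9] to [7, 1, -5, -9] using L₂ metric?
20.1494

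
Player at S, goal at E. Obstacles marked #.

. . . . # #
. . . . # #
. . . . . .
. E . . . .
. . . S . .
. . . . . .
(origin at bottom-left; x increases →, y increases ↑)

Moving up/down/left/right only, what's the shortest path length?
3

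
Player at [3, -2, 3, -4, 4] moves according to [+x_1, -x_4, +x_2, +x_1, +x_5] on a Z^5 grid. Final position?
(5, -1, 3, -5, 5)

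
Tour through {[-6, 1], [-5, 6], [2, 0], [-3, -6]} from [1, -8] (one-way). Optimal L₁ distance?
32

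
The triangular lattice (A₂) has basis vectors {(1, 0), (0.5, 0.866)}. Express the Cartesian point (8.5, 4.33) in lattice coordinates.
6b₁ + 5b₂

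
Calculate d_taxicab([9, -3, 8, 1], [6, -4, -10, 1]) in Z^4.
22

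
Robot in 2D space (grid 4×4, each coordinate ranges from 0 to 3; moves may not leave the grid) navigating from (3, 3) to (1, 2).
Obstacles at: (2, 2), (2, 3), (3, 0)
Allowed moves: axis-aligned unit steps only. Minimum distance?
5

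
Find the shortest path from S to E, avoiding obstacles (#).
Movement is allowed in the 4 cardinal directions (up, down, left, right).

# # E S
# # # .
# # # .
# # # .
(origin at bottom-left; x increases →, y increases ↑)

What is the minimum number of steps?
1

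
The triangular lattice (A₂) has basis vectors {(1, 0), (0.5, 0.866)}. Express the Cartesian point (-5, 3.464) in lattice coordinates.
-7b₁ + 4b₂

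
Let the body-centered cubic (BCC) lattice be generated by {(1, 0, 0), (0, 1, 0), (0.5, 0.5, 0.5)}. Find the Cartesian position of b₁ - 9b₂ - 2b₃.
(0, -10, -1)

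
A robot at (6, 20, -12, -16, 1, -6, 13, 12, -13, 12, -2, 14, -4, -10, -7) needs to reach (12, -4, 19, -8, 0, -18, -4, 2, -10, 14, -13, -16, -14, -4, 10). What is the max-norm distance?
31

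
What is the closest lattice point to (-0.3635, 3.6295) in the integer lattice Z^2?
(0, 4)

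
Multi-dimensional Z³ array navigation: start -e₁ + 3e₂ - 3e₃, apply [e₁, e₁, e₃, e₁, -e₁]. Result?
(1, 3, -2)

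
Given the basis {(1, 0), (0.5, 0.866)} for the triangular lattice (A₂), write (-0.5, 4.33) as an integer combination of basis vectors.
-3b₁ + 5b₂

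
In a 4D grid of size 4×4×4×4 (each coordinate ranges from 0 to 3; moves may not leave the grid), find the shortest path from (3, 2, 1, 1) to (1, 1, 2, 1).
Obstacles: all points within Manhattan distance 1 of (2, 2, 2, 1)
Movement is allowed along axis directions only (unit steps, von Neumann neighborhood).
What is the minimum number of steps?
4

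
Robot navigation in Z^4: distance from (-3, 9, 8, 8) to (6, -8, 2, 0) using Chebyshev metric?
17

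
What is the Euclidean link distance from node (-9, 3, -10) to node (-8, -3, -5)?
7.87401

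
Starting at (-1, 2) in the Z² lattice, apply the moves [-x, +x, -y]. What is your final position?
(-1, 1)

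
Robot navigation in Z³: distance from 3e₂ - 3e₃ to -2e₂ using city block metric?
8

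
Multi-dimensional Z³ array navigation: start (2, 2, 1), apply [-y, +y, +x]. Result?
(3, 2, 1)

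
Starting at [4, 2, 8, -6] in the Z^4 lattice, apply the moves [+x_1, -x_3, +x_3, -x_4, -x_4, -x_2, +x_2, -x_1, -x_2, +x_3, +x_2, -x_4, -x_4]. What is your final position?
(4, 2, 9, -10)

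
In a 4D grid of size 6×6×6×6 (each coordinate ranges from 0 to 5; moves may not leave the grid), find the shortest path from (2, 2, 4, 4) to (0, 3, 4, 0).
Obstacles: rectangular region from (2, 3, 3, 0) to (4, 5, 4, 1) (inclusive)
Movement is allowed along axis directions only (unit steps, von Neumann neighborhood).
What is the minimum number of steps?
7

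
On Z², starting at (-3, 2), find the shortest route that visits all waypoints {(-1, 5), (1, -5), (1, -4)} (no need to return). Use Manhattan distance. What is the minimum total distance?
17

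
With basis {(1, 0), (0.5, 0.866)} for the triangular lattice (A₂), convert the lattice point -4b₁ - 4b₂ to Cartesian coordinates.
(-6, -3.464)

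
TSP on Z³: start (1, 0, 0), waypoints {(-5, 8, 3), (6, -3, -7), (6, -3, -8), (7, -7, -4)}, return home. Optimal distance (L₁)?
76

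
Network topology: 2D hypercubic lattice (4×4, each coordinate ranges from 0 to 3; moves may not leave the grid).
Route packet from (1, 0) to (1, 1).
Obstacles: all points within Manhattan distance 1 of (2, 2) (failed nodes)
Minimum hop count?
1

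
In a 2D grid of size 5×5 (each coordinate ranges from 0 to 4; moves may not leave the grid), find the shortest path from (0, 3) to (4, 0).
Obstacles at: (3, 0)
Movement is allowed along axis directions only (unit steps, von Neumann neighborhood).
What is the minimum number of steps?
7
(one shortest path: (0, 3) → (1, 3) → (2, 3) → (3, 3) → (4, 3) → (4, 2) → (4, 1) → (4, 0))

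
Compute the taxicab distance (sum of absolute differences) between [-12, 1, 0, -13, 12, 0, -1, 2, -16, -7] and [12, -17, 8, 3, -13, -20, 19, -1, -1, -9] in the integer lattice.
151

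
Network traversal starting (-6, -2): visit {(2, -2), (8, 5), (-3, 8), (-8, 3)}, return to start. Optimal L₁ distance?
52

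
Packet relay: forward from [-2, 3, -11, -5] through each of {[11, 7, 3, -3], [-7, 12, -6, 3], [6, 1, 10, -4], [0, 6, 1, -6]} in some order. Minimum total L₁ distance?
92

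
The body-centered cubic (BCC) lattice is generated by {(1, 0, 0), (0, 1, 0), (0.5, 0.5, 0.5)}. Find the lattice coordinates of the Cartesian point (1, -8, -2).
3b₁ - 6b₂ - 4b₃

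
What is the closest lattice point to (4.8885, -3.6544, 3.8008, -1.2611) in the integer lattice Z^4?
(5, -4, 4, -1)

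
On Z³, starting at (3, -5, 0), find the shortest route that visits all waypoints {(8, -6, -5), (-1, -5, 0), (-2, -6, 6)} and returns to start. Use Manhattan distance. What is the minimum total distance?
44
(one optimal route: (3, -5, 0) → (8, -6, -5) → (-2, -6, 6) → (-1, -5, 0) → (3, -5, 0))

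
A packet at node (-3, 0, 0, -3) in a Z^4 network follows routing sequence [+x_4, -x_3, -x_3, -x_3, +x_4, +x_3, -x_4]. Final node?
(-3, 0, -2, -2)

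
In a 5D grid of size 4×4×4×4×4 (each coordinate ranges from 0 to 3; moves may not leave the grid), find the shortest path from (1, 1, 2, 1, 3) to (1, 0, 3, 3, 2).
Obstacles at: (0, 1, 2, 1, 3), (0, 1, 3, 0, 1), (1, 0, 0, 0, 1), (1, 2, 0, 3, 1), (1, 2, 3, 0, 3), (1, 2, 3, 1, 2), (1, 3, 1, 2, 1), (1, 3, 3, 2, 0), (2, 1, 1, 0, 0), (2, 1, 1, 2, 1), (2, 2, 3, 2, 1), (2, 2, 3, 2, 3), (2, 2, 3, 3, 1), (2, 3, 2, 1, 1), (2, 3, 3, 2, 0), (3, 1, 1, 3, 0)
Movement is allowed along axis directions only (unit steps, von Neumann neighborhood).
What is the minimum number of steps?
5
(one shortest path: (1, 1, 2, 1, 3) → (1, 0, 2, 1, 3) → (1, 0, 3, 1, 3) → (1, 0, 3, 2, 3) → (1, 0, 3, 3, 3) → (1, 0, 3, 3, 2))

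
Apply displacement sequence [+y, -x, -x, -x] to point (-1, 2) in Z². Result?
(-4, 3)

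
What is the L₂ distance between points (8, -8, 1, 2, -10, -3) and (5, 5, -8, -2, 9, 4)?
26.1725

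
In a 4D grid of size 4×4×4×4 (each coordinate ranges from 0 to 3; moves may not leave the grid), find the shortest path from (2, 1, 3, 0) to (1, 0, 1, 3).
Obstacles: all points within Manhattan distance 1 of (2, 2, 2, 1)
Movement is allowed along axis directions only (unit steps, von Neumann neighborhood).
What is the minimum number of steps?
7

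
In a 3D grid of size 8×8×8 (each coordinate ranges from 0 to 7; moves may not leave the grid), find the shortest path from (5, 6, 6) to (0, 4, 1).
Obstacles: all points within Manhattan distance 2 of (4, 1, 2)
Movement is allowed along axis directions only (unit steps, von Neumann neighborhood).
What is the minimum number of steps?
12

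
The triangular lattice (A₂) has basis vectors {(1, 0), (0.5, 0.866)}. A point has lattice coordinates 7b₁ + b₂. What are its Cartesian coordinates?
(7.5, 0.866)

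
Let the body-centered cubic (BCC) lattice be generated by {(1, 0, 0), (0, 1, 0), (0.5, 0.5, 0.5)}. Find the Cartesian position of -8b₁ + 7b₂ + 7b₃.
(-4.5, 10.5, 3.5)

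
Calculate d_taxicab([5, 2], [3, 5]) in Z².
5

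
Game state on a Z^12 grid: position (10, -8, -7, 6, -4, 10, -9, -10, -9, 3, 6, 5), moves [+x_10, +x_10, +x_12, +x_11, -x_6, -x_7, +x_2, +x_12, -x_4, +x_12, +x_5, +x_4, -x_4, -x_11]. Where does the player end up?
(10, -7, -7, 5, -3, 9, -10, -10, -9, 5, 6, 8)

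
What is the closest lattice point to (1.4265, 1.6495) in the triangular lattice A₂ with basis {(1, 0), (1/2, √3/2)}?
(1, 1.732)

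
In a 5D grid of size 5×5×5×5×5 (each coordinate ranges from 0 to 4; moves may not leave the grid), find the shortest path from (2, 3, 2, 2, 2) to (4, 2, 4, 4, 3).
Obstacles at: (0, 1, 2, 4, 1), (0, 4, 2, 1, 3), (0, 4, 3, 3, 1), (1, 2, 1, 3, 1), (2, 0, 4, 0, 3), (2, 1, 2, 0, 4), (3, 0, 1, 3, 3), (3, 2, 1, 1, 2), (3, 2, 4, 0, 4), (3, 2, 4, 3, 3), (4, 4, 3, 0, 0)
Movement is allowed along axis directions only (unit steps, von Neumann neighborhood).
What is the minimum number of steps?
8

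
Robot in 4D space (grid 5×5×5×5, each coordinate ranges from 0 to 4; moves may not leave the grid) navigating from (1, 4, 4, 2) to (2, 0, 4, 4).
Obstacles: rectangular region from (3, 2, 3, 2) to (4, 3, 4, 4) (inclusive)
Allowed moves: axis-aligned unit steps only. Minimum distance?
7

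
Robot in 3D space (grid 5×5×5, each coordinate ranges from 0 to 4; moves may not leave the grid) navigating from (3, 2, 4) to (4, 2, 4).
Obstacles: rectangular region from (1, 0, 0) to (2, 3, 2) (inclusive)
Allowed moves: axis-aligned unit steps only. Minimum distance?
1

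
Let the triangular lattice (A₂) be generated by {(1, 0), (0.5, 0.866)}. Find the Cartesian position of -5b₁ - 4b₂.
(-7, -3.464)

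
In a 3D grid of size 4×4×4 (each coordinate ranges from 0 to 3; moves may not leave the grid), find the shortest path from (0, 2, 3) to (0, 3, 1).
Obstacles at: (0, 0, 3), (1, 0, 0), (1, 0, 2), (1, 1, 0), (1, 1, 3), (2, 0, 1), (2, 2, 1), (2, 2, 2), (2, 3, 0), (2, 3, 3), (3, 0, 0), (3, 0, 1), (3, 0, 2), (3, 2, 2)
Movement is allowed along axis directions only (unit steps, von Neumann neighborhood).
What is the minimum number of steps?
3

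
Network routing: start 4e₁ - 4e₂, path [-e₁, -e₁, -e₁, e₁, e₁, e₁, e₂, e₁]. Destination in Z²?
(5, -3)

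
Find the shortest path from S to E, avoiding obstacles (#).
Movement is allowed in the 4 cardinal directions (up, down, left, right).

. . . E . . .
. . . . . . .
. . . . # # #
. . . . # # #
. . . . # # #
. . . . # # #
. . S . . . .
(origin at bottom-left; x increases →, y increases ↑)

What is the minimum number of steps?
7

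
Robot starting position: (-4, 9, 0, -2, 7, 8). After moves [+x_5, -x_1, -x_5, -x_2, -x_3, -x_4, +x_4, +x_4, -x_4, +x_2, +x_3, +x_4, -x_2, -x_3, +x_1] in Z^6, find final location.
(-4, 8, -1, -1, 7, 8)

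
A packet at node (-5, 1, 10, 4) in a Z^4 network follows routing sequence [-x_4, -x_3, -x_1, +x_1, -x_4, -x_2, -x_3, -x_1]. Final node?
(-6, 0, 8, 2)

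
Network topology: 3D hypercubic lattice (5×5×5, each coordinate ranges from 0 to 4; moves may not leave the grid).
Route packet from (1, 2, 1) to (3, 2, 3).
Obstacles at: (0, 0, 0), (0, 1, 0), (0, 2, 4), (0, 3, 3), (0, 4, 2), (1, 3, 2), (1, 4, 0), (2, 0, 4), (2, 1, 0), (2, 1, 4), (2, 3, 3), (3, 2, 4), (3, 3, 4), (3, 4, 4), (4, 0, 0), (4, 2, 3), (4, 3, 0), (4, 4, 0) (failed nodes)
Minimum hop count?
4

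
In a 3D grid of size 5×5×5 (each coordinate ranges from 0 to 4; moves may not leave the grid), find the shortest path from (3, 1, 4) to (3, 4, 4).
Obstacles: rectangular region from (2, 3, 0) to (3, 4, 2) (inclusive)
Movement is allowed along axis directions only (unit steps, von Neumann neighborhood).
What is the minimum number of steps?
3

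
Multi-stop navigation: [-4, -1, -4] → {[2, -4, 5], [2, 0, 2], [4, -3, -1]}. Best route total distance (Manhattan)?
28
(one optimal route: (-4, -1, -4) → (4, -3, -1) → (2, 0, 2) → (2, -4, 5))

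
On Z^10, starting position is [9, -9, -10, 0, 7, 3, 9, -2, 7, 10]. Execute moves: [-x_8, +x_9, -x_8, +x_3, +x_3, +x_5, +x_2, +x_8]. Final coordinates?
(9, -8, -8, 0, 8, 3, 9, -3, 8, 10)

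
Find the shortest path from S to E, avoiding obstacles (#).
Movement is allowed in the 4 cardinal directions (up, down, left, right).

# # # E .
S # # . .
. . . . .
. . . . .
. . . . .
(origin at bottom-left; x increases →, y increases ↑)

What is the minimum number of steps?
6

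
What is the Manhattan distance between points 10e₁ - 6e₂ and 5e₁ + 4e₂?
15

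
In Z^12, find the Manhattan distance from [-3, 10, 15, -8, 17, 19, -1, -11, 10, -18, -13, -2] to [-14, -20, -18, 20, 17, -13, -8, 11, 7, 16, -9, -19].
221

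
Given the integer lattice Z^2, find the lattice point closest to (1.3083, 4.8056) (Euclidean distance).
(1, 5)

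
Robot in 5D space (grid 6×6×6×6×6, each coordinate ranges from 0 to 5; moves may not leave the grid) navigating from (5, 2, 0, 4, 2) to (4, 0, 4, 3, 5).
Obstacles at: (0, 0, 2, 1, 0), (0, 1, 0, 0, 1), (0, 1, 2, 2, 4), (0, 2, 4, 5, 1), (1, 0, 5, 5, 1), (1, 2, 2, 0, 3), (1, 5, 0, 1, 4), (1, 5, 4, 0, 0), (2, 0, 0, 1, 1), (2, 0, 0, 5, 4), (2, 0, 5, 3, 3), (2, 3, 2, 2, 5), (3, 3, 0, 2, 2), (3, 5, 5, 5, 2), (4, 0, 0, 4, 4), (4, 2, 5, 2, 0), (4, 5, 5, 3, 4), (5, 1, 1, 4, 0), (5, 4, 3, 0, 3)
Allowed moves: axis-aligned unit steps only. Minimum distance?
11
(one shortest path: (5, 2, 0, 4, 2) → (4, 2, 0, 4, 2) → (4, 1, 0, 4, 2) → (4, 0, 0, 4, 2) → (4, 0, 1, 4, 2) → (4, 0, 2, 4, 2) → (4, 0, 3, 4, 2) → (4, 0, 4, 4, 2) → (4, 0, 4, 3, 2) → (4, 0, 4, 3, 3) → (4, 0, 4, 3, 4) → (4, 0, 4, 3, 5))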